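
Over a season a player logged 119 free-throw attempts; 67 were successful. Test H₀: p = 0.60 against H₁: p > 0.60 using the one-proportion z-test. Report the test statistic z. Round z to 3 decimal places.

z = -0.823

With x = 67 successes in n = 119, p̂ = 0.56303.
Null standard error: √(0.60·0.40/119) = √0.002016807 = 0.044909.
Test statistic: z = -0.03697/0.044909 = -0.823.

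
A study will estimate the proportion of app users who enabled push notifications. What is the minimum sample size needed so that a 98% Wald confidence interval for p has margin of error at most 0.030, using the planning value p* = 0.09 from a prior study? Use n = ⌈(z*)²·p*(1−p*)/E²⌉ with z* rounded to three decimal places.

For 98% confidence, z* = 2.326.
p*(1−p*) = 0.09·0.91 = 0.0819.
Required n before rounding: 5.410276 × 0.0819 / 0.030² = 492.335.
Rounding up, n = 493.

n = 493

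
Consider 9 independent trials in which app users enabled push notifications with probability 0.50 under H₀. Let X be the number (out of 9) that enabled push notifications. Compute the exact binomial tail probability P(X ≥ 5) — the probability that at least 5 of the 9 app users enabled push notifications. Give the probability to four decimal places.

X is binomial with n = 9 and p = 0.50.
P(X ≥ 5) = Σ_{j=5}^{9} C(9,j)·0.50^j·0.50^{9−j}.
= 0.246094 + 0.164062 + 0.070312 + 0.017578 + 0.001953 = 0.5000.

P = 0.5000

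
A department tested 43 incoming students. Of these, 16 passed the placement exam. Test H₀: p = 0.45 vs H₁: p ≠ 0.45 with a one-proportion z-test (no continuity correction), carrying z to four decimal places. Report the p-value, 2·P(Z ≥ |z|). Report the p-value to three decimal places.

The sample proportion is 16/43 = 0.37209.
Null standard error: √(0.45·0.55/43) = √0.005755814 = 0.075867.
z = (p̂ − p₀)/SE = (16/43 − 0.45)/0.075867 ≈ -1.0269.
p-value = 2·P(Z ≥ |z|) with z = -1.0269 → 0.304.

p-value = 0.304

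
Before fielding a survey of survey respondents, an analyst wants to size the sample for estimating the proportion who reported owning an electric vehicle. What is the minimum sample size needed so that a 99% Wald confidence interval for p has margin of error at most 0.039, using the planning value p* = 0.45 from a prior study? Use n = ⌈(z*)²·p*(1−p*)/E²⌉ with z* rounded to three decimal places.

For 99% confidence, z* = 2.576.
p*(1−p*) = 0.2475.
(z*)²·p*(1−p*)/E² = 6.635776·0.2475/0.001521 = 1079.786.
Rounding up, n = 1080.

n = 1080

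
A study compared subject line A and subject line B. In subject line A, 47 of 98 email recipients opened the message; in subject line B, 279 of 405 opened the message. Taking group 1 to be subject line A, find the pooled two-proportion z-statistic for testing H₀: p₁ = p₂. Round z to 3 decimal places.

z = -3.893

p̂₁ = 47/98 = 0.47959, p̂₂ = 279/405 = 0.68889.
Pooled p̂ = (47+279)/(98+405) = 326/503 = 0.64811.
Pooled SE = √[0.2280630·0.01267322] ≈ 0.053761.
z = -0.20930/0.053761 = -3.893.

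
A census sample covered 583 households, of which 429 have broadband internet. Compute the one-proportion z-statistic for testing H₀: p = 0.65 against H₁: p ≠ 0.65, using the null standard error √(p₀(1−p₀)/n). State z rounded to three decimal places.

The sample proportion is 429/583 = 0.73585.
Null standard error: √(0.65·0.35/583) = √0.000390223 = 0.019754.
z = (0.73585 − 0.65)/0.019754 = 0.08585/0.019754 = 4.346.

z = 4.346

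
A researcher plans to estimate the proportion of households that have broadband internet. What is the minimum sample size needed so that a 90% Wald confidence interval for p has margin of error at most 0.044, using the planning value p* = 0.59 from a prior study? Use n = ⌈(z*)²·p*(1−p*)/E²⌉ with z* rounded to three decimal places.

n = 339

The 90% critical value is z* = 1.645.
p*(1−p*) = 0.59·0.41 = 0.2419.
Required n before rounding: 2.706025 × 0.2419 / 0.044² = 338.113.
⌈338.113⌉ = 339.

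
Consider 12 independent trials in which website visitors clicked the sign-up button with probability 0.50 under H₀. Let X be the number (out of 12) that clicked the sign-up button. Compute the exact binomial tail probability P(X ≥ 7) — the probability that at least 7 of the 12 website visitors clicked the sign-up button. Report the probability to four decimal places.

X is binomial with n = 12 and p = 0.50.
P(X ≥ 7) = Σ_{j=7}^{12} C(12,j)·0.50^j·0.50^{12−j}.
= 0.193359 + 0.120850 + 0.053711 + 0.016113 + 0.002930 + 0.000244 = 0.3872.

P = 0.3872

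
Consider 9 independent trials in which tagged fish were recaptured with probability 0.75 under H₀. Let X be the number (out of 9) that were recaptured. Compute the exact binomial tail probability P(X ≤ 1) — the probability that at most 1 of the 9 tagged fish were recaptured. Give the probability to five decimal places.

X ~ Binomial(n=9, p=0.75).
P(X ≤ 1) = C(9,0)·0.75^0·0.25^9 + C(9,1)·0.75^1·0.25^8.
= 0.000004 + 0.000103 = 0.00011.

P = 0.00011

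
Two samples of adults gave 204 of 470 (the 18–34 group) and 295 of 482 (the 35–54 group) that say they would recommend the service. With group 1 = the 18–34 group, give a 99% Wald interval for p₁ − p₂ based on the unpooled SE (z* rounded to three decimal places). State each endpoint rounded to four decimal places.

p̂₁ = 204/470 = 0.43404, p̂₂ = 295/482 = 0.61203; p̂₁ − p̂₂ = -0.17799.
Unpooled SE = √(p̂₁(1−p̂₁)/n₁ + p̂₂(1−p̂₂)/n₂) = √(0.000522659 + 0.000492632) = 0.031864.
The 99% critical value is z* = 2.576. Margin = 2.576·0.031864 = 0.08208.
CI: -0.17799 ± 0.08208 = (-0.2601, -0.0959).

(-0.2601, -0.0959)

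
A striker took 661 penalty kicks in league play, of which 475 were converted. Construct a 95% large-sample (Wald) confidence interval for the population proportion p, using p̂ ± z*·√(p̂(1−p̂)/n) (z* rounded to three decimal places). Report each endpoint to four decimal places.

Sample proportion p̂ = 475/661 = 0.71861.
SE(p̂) = √(0.71861·0.28139/661) = 0.017490.
z* = 1.960 at the 95% level.
Margin = 1.960·0.017490 = 0.03428.
So the interval runs from 0.6843 to 0.7529.

(0.6843, 0.7529)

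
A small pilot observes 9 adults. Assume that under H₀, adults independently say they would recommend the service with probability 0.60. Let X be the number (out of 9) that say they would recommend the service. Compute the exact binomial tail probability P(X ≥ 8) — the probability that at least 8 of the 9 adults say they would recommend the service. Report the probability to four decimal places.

X ~ Binomial(n=9, p=0.60).
P(X ≥ 8) = C(9,8)·0.60^8·0.40^1 + C(9,9)·0.60^9·0.40^0.
= 0.060466 + 0.010078 = 0.0705.

P = 0.0705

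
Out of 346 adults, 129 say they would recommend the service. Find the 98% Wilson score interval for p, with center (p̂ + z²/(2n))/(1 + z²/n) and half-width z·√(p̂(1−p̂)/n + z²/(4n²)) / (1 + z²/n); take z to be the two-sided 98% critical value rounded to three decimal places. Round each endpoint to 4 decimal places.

p̂ = 129/346 = 0.37283; z = 2.326, so z² = 5.410276.
1 + z²/n = 1.015637.
Adjusted center: (0.37283 + z²/(2n))/1.015637 = 0.37479.
Radicand: p̂(1−p̂)/n + z²/(4n²) = 0.000675805 + 0.000011298 = 0.000687103.
Half-width = 2.326·√0.000687103/1.015637 = 0.06003.
CI: 0.37479 ± 0.06003 = (0.3148, 0.4348).

(0.3148, 0.4348)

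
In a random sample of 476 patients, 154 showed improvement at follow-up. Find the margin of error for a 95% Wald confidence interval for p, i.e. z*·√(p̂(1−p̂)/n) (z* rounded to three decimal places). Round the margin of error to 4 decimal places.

With x = 154 successes in n = 476, p̂ = 0.32353.
Standard error of p̂: √(0.218858/476) = √0.000459786 = 0.021443.
The 95% critical value is z* = 1.960.
So ME = 0.0420.

ME = 0.0420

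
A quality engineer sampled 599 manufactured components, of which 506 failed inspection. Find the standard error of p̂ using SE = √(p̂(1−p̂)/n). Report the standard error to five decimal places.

Sample proportion p̂ = 506/599 = 0.84474.
p̂(1−p̂) = 0.84474·0.15526 = 0.131154.
SE = √(0.131154/599) = √0.000218955 = 0.01480.

SE = 0.01480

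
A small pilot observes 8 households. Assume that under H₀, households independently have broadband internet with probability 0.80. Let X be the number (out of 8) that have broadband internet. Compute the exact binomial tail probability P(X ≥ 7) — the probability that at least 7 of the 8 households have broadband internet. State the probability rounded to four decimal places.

P = 0.5033

X ~ Binomial(n=8, p=0.80).
P(X ≥ 7) = C(8,7)·0.80^7·0.20^1 + C(8,8)·0.80^8·0.20^0.
= 0.335544 + 0.167772 = 0.5033.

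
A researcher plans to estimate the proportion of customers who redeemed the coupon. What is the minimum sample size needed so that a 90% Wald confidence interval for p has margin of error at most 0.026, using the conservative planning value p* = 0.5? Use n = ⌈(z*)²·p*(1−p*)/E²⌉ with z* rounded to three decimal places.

The 90% critical value is z* = 1.645.
p*(1−p*) = 0.2500.
(z*)²·p*(1−p*)/E² = 2.706025·0.2500/0.000676 = 1000.749.
⌈1000.749⌉ = 1001.

n = 1001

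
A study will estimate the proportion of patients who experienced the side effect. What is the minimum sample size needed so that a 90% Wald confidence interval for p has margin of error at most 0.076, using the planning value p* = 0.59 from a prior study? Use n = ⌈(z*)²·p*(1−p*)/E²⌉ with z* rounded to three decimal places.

For 90% confidence, z* = 1.645.
p*(1−p*) = 0.2419.
(z*)²·p*(1−p*)/E² = 2.706025·0.2419/0.005776 = 113.329.
⌈113.329⌉ = 114.

n = 114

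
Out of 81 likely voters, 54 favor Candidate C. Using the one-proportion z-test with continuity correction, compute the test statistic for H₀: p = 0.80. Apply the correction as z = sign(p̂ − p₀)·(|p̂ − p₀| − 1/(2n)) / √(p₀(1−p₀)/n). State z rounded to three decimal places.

Sample proportion p̂ = 54/81 = 0.66667. p̂ − p₀ = -0.133333.
1/(2n) = 0.006173.
Corrected numerator: |-0.133333| − 0.006173 = 0.127160.
Under H₀, SE = √(p₀(1−p₀)/n) = √(0.80·0.20/81) = √0.001975309 = 0.044444.
z = (−)0.127160/0.044444 = -2.861.

z = -2.861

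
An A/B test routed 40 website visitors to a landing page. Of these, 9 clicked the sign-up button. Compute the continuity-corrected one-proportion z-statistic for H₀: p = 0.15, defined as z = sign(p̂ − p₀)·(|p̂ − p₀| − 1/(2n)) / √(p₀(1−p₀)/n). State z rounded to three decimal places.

p̂ = 9/40 = 0.22500. p̂ − p₀ = 0.075000.
Continuity correction 1/(2n) = 1/80 = 0.012500.
Corrected numerator: |0.075000| − 0.012500 = 0.062500.
Under H₀, SE = √(p₀(1−p₀)/n) = √(0.15·0.85/40) = √0.003187500 = 0.056458.
z = +0.062500/0.056458 = 1.107.

z = 1.107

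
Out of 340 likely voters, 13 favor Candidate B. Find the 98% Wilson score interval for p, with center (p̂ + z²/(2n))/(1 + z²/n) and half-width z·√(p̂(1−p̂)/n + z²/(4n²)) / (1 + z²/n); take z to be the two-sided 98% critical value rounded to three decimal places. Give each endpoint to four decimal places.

p̂ = 13/340 = 0.03824; z = 2.326, so z² = 5.410276.
1 + z²/n = 1.015913.
Center = (0.03824 + 0.007956)/1.015913 = 0.04547.
Radicand: p̂(1−p̂)/n + z²/(4n²) = 0.000108157 + 0.000011700 = 0.000119857.
Half-width = z·√(radicand)/denom = 2.326·0.010948/1.015913 = 0.02507.
CI: 0.04547 ± 0.02507 = (0.0204, 0.0705).

(0.0204, 0.0705)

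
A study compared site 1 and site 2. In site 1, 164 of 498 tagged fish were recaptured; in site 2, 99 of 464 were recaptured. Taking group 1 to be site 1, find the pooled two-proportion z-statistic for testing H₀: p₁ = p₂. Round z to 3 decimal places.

z = 4.032

p̂₁ = 164/498 = 0.32932, p̂₂ = 99/464 = 0.21336.
Pooling: p̂ = 263/962 = 0.27339.
Pooled SE = √[0.1986474·0.00416320] ≈ 0.028758.
z = (p̂₁ − p̂₂)/SE = (0.32932 − 0.21336)/0.028758 = 0.11596/0.028758 = 4.032.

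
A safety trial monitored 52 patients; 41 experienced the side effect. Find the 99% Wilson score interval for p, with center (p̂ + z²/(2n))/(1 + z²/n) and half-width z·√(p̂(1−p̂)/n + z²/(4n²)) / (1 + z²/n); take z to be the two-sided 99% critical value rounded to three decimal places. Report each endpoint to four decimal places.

(0.6146, 0.8970)

Here p̂ = 41/52 = 0.78846 and z = 2.576 (z² = 6.635776).
Denominator 1 + z²/n = 1 + 6.635776/52 = 1.127611.
Adjusted center: (0.78846 + z²/(2n))/1.127611 = 0.75582.
Radicand: p̂(1−p̂)/n + z²/(4n²) = 0.003207499 + 0.000613515 = 0.003821014.
Half-width = z·√(radicand)/denom = 2.576·0.061814/1.127611 = 0.14121.
CI: 0.75582 ± 0.14121 = (0.6146, 0.8970).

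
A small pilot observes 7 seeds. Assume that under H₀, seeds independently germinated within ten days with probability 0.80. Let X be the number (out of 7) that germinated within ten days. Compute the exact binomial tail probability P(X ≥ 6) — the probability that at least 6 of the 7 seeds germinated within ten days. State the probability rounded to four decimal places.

X ~ Binomial(n=7, p=0.80).
P(X ≥ 6) = C(7,6)·0.80^6·0.20^1 + C(7,7)·0.80^7·0.20^0.
= 0.367002 + 0.209715 = 0.5767.

P = 0.5767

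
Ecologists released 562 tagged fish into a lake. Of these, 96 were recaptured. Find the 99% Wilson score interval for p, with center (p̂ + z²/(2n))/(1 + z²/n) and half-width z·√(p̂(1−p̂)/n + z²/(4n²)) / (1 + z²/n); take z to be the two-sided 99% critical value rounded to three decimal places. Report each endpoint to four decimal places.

p̂ = 96/562 = 0.17082; z = 2.576, so z² = 6.635776.
1 + z²/n = 1.011807.
Center = (0.17082 + 0.005904)/1.011807 = 0.17466.
Radicand: p̂(1−p̂)/n + z²/(4n²) = 0.000252028 + 0.000005252 = 0.000257280.
Half-width = 2.576·√0.000257280/1.011807 = 0.04084.
So the interval runs from 0.1338 to 0.2155.

(0.1338, 0.2155)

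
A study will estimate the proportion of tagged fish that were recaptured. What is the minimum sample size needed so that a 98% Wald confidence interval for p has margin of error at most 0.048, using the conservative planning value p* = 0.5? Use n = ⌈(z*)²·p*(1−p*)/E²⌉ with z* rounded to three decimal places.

z* = 2.326 at the 98% level.
p*(1−p*) = 0.50·0.50 = 0.2500.
(z*)²·p*(1−p*)/E² = 5.410276·0.2500/0.002304 = 587.053.
Rounding up, n = 588.

n = 588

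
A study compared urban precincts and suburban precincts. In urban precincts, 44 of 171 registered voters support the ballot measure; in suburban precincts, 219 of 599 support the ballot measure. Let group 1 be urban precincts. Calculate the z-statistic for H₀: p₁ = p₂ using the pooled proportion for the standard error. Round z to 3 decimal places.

p̂₁ = 44/171 = 0.25731, p̂₂ = 219/599 = 0.36561.
Pooled p̂ = (44+219)/(171+599) = 263/770 = 0.34156.
SE = √[p̂(1−p̂)(1/n₁+1/n₂)] = √[0.34156·0.65844·(1/171+1/599)] ≈ 0.041117.
z = -0.10830/0.041117 = -2.634.

z = -2.634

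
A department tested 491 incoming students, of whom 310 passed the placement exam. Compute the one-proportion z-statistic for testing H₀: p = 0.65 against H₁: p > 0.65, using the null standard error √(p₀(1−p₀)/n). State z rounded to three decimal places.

z = -0.866

The sample proportion is 310/491 = 0.63136.
SE₀ = √(0.65·0.35/491) = 0.021525.
Test statistic: z = -0.01864/0.021525 = -0.866.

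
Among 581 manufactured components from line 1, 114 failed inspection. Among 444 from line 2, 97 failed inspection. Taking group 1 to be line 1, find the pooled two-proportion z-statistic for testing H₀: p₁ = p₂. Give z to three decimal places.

z = -0.873

p̂₁ = 114/581 = 0.19621, p̂₂ = 97/444 = 0.21847.
Pooling: p̂ = 211/1025 = 0.20585.
SE = √[p̂(1−p̂)(1/n₁+1/n₂)] = √[0.20585·0.79415·(1/581+1/444)] ≈ 0.025487.
z = -0.02226/0.025487 = -0.873.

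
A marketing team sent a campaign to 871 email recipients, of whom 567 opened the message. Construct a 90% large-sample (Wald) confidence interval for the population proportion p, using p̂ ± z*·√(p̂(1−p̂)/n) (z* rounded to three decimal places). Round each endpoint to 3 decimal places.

(0.624, 0.678)

p̂ = 567/871 = 0.65098.
Standard error of p̂: √(0.227206/871) = √0.000260857 = 0.016151.
The 90% critical value is z* = 1.645.
Margin of error: 1.645 × 0.016151 = 0.02657.
So the interval runs from 0.624 to 0.678.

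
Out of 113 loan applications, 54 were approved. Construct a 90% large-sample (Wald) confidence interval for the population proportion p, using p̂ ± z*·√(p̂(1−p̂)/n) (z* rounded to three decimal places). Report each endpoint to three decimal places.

Sample proportion p̂ = 54/113 = 0.47788.
Standard error of p̂: √(0.249511/113) = √0.002208058 = 0.046990.
The 90% critical value is z* = 1.645.
Margin = 1.645·0.046990 = 0.07730.
So the interval runs from 0.401 to 0.555.

(0.401, 0.555)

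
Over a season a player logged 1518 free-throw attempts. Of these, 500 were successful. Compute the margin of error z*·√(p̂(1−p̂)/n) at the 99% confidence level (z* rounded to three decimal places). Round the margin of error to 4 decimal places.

ME = 0.0311

p̂ = 500/1518 = 0.32938.
SE(p̂) = √(0.32938·0.67062/1518) = 0.012063.
z* = 2.576 at the 99% level.
Margin of error = z*·SE = 2.576 × 0.012063 = 0.0311.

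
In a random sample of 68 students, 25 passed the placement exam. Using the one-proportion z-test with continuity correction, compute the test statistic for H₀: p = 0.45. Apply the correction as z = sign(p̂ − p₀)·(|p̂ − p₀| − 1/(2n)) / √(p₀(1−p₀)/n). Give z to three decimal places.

With x = 25 successes in n = 68, p̂ = 0.36765. p̂ − p₀ = -0.082353.
1/(2n) = 0.007353.
Corrected numerator: |-0.082353| − 0.007353 = 0.075000.
Under H₀, SE = √(p₀(1−p₀)/n) = √(0.45·0.55/68) = √0.003639706 = 0.060330.
z = −0.075000/0.060330 = -1.243.

z = -1.243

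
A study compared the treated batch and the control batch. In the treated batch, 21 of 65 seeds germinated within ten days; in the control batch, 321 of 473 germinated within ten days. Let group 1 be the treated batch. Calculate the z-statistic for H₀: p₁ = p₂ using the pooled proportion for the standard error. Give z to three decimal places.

z = -5.586

Sample proportions: p̂₁ = 21/65 = 0.32308 and p̂₂ = 321/473 = 0.67865.
Pooling: p̂ = 342/538 = 0.63569.
Pooled SE = √[0.2315888·0.01749878] ≈ 0.063659.
z = (p̂₁ − p̂₂)/SE = (0.32308 − 0.67865)/0.063659 = -0.35557/0.063659 = -5.586.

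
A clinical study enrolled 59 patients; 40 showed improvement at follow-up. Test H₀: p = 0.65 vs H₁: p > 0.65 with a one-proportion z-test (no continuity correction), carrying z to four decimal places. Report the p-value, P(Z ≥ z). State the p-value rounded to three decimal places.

p-value = 0.326

With x = 40 successes in n = 59, p̂ = 0.67797.
Under H₀, SE = √(p₀(1−p₀)/n) = √(0.65·0.35/59) = √0.003855932 = 0.062096.
z = (p̂ − p₀)/SE = (40/59 − 0.65)/0.062096 ≈ 0.4504.
From the standard normal, P(Z ≥ z) = 0.326.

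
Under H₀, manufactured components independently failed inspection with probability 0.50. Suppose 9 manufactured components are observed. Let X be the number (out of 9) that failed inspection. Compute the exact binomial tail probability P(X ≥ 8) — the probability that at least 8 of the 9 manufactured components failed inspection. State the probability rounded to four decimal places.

P = 0.0195

X is binomial with n = 9 and p = 0.50.
P(X ≥ 8) = C(9,8)·0.50^8·0.50^1 + C(9,9)·0.50^9·0.50^0.
= 0.017578 + 0.001953 = 0.0195.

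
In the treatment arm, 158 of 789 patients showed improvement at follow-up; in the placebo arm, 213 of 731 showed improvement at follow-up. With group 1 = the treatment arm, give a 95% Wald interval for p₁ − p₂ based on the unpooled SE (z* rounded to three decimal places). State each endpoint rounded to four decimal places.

p̂₁ = 158/789 = 0.20025, p̂₂ = 213/731 = 0.29138; p̂₁ − p̂₂ = -0.09113.
SE = √(0.000202981 + 0.000282460) = √0.000485441 = 0.022033.
The 95% critical value is z* = 1.960. Margin = 1.960·0.022033 = 0.04318.
CI: -0.09113 ± 0.04318 = (-0.1343, -0.0479).

(-0.1343, -0.0479)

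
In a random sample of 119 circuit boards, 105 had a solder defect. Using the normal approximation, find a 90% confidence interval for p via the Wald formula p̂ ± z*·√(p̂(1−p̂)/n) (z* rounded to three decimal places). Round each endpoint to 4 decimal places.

(0.8338, 0.9309)

The sample proportion is 105/119 = 0.88235.
SE(p̂) = √(0.88235·0.11765/119) = 0.029535.
The 90% critical value is z* = 1.645.
Margin of error: 1.645 × 0.029535 = 0.04859.
Interval: 0.88235 ± 0.04859 → (0.8338, 0.9309).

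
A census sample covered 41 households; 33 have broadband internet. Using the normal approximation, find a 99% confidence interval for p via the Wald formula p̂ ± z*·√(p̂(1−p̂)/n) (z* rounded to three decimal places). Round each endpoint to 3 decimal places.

(0.645, 0.964)

With x = 33 successes in n = 41, p̂ = 0.80488.
Standard error of p̂: √(0.157049/41) = √0.003830473 = 0.061891.
z* = 2.576 at the 99% level.
Margin = 2.576·0.061891 = 0.15943.
CI: 0.80488 ± 0.15943 = (0.645, 0.964).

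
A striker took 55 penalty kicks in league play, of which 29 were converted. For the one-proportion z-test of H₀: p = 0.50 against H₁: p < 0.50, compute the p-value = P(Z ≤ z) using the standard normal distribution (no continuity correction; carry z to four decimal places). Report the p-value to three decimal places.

p-value = 0.657

Sample proportion p̂ = 29/55 = 0.52727.
Under H₀, SE = √(p₀(1−p₀)/n) = √(0.50·0.50/55) = √0.004545455 = 0.067420.
Test statistic (full precision, shown to 4 dp): z = (29/55 − 0.50)/SE₀ ≈ 0.4045.
p-value = P(Z ≤ z) with z = 0.4045 → 0.657.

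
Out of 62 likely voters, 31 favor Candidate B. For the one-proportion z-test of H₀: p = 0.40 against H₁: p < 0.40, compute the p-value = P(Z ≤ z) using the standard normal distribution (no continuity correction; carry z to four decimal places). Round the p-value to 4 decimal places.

p-value = 0.9460

With x = 31 successes in n = 62, p̂ = 0.50000.
Under H₀, SE = √(p₀(1−p₀)/n) = √(0.40·0.60/62) = √0.003870968 = 0.062217.
z = (p̂ − p₀)/SE = (31/62 − 0.40)/0.062217 ≈ 1.6073.
From the standard normal, P(Z ≤ z) = 0.9460.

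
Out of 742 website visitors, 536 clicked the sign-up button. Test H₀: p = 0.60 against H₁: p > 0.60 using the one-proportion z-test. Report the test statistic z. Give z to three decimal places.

Sample proportion p̂ = 536/742 = 0.72237.
SE₀ = √(0.60·0.40/742) = 0.017985.
Test statistic: z = 0.12237/0.017985 = 6.804.

z = 6.804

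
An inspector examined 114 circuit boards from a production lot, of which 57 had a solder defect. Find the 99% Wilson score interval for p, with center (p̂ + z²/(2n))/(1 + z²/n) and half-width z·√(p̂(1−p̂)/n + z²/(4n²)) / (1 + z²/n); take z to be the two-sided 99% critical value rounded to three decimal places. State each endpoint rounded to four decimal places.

Here p̂ = 57/114 = 0.50000 and z = 2.576 (z² = 6.635776).
1 + z²/n = 1.058209.
Center = (0.50000 + 0.029104)/1.058209 = 0.50000.
Radicand: p̂(1−p̂)/n + z²/(4n²) = 0.002192982 + 0.000127650 = 0.002320632.
Half-width = z·√(radicand)/denom = 2.576·0.048173/1.058209 = 0.11727.
CI: 0.50000 ± 0.11727 = (0.3827, 0.6173).

(0.3827, 0.6173)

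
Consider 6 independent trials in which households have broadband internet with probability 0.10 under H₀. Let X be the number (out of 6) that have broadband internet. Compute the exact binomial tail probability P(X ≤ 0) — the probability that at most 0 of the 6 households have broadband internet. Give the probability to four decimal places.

P = 0.5314

X ~ Binomial(n=6, p=0.10).
P(X ≤ 0) = C(6,0)·0.10^0·0.90^6.
= 0.531441 = 0.5314.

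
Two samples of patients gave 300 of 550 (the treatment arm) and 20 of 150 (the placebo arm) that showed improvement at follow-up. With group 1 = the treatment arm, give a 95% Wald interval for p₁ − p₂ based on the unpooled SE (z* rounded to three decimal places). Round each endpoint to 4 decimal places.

p̂₁ = 300/550 = 0.54545, p̂₂ = 20/150 = 0.13333; p̂₁ − p̂₂ = 0.41212.
Unpooled SE = √(p̂₁(1−p̂₁)/n₁ + p̂₂(1−p̂₂)/n₂) = √(0.000450789 + 0.000770370) = 0.034945.
For 95% confidence, z* = 1.960. Margin of error = 0.06849.
So the interval runs from 0.3436 to 0.4806.

(0.3436, 0.4806)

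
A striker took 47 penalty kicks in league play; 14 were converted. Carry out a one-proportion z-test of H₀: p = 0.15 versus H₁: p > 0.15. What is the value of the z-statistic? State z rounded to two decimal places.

z = 2.84

Sample proportion p̂ = 14/47 = 0.29787.
Null standard error: √(0.15·0.85/47) = √0.002712766 = 0.052084.
z = (0.29787 − 0.15)/0.052084 = 0.14787/0.052084 = 2.84.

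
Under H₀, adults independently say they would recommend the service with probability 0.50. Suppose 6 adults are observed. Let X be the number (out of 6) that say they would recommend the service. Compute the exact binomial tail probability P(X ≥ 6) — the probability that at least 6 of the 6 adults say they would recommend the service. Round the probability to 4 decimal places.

P = 0.0156

X is binomial with n = 6 and p = 0.50.
P(X ≥ 6) = C(6,6)·0.50^6·0.50^0.
= 0.015625 = 0.0156.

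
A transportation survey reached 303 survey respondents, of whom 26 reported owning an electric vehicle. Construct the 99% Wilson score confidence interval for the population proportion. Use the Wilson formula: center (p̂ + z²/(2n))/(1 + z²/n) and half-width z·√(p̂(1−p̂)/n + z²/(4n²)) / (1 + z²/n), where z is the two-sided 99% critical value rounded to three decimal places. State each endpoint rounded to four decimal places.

(0.0527, 0.1366)

Here p̂ = 26/303 = 0.08581 and z = 2.576 (z² = 6.635776).
1 + z²/n = 1.021900.
Center = (0.08581 + 0.010950)/1.021900 = 0.09469.
Radicand: p̂(1−p̂)/n + z²/(4n²) = 0.000258896 + 0.000018070 = 0.000276966.
Half-width = 2.576·√0.000276966/1.021900 = 0.04195.
Interval: 0.09469 ± 0.04195 → (0.0527, 0.1366).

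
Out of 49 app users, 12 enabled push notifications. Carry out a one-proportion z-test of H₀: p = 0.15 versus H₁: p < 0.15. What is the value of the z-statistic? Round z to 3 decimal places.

Sample proportion p̂ = 12/49 = 0.24490.
SE₀ = √(0.15·0.85/49) = 0.051010.
z = (0.24490 − 0.15)/0.051010 = 0.09490/0.051010 = 1.860.

z = 1.860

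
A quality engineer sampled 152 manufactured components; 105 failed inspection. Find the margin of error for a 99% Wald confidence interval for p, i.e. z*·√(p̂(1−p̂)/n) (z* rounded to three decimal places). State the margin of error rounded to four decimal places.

ME = 0.0966

With x = 105 successes in n = 152, p̂ = 0.69079.
SE(p̂) = √(0.69079·0.30921/152) = 0.037487.
The 99% critical value is z* = 2.576.
Margin of error = z*·SE = 2.576 × 0.037487 = 0.0966.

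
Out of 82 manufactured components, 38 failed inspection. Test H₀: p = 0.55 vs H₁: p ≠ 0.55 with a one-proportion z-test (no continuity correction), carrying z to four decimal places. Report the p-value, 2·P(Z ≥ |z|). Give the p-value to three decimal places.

p-value = 0.115

With x = 38 successes in n = 82, p̂ = 0.46341.
Null standard error: √(0.55·0.45/82) = √0.003018293 = 0.054939.
Test statistic (full precision, shown to 4 dp): z = (38/82 − 0.55)/SE₀ ≈ -1.5760.
p-value = 2·P(Z ≥ |z|) with z = -1.5760 → 0.115.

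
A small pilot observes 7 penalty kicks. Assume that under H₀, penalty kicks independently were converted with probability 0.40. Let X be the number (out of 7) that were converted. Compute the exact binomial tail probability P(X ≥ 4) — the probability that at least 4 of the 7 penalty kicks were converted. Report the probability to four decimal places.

X is binomial with n = 7 and p = 0.40.
P(X ≥ 4) = C(7,4)·0.40^4·0.60^3 + C(7,5)·0.40^5·0.60^2 + C(7,6)·0.40^6·0.60^1 + C(7,7)·0.40^7·0.60^0.
= 0.193536 + 0.077414 + 0.017203 + 0.001638 = 0.2898.

P = 0.2898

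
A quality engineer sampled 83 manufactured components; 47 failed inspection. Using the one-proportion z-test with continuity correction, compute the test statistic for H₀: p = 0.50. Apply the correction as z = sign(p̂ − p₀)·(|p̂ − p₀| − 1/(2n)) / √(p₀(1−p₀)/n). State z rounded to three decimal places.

The sample proportion is 47/83 = 0.56627. p̂ − p₀ = 0.066265.
Continuity correction 1/(2n) = 1/166 = 0.006024.
Corrected numerator: |0.066265| − 0.006024 = 0.060241.
Under H₀, SE = √(p₀(1−p₀)/n) = √(0.50·0.50/83) = √0.003012048 = 0.054882.
z = (+)0.060241/0.054882 = 1.098.

z = 1.098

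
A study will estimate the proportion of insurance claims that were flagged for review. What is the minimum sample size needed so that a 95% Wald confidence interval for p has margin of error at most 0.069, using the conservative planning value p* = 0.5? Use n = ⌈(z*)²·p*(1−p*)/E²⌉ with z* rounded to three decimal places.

n = 202

z* = 1.960 at the 95% level.
p*(1−p*) = 0.2500.
Required n before rounding: 3.841600 × 0.2500 / 0.069² = 201.722.
Rounding up, n = 202.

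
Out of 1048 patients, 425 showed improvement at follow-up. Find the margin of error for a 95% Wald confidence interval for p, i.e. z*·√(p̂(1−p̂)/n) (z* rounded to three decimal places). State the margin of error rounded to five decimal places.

The sample proportion is 425/1048 = 0.40553.
SE(p̂) = √(0.40553·0.59447/1048) = 0.015167.
The 95% critical value is z* = 1.960.
Margin of error = z*·SE = 1.960 × 0.015167 = 0.02973.

ME = 0.02973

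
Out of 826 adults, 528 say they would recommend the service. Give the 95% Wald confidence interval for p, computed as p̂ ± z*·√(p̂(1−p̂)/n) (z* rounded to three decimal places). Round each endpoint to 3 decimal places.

p̂ = 528/826 = 0.63923.
SE(p̂) = √(0.63923·0.36077/826) = 0.016709.
For 95% confidence, z* = 1.960.
Margin of error: 1.960 × 0.016709 = 0.03275.
CI: 0.63923 ± 0.03275 = (0.606, 0.672).

(0.606, 0.672)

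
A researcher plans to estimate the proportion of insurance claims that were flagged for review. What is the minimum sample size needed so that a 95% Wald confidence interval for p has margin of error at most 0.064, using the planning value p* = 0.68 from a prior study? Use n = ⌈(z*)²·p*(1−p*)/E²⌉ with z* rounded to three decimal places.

The 95% critical value is z* = 1.960.
p*(1−p*) = 0.68·0.32 = 0.2176.
Required n before rounding: 3.841600 × 0.2176 / 0.064² = 204.085.
Rounding up, n = 205.

n = 205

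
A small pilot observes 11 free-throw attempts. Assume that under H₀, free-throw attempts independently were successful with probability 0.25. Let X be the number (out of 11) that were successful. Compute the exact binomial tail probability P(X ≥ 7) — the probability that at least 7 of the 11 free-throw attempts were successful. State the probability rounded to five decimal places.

P = 0.00756

X ~ Binomial(n=11, p=0.25).
P(X ≥ 7) = Σ_{j=7}^{11} C(11,j)·0.25^j·0.75^{11−j}.
= 0.006373 + 0.001062 + 0.000118 + 0.000008 + 0.000000 = 0.00756.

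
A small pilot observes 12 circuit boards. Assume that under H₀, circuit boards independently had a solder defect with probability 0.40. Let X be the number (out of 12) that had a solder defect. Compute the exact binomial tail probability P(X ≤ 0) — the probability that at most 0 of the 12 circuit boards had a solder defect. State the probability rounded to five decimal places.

X ~ Binomial(n=12, p=0.40).
P(X ≤ 0) = C(12,0)·0.40^0·0.60^12.
= 0.002177 = 0.00218.

P = 0.00218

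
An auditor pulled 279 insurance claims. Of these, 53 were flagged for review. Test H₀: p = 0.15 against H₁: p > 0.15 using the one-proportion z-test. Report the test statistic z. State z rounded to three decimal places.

z = 1.869

The sample proportion is 53/279 = 0.18996.
Under H₀, SE = √(p₀(1−p₀)/n) = √(0.15·0.85/279) = √0.000456989 = 0.021377.
Test statistic: z = 0.03996/0.021377 = 1.869.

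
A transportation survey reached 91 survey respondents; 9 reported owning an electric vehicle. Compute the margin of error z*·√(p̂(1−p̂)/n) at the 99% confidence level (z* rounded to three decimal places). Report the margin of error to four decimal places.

p̂ = 9/91 = 0.09890.
Standard error of p̂: √(0.089120/91) = √0.000979337 = 0.031294.
z* = 2.576 at the 99% level.
ME = 2.576·0.031294 = 0.0806.

ME = 0.0806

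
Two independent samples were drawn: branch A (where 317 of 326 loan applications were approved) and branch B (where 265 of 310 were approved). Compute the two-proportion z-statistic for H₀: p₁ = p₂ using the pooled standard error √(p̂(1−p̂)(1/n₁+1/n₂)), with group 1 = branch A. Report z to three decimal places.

Sample proportions: p̂₁ = 317/326 = 0.97239 and p̂₂ = 265/310 = 0.85484.
Pooled p̂ = (317+265)/(326+310) = 582/636 = 0.91509.
Pooled SE = √[0.0776967·0.00629329] ≈ 0.022113.
z = 0.11755/0.022113 = 5.316.

z = 5.316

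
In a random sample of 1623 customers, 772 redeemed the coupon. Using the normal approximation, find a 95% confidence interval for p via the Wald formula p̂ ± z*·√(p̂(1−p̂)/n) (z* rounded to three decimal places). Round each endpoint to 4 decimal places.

(0.4514, 0.5000)

The sample proportion is 772/1623 = 0.47566.
SE(p̂) = √(0.47566·0.52434/1623) = 0.012396.
The 95% critical value is z* = 1.960.
Margin of error: 1.960 × 0.012396 = 0.02430.
CI: 0.47566 ± 0.02430 = (0.4514, 0.5000).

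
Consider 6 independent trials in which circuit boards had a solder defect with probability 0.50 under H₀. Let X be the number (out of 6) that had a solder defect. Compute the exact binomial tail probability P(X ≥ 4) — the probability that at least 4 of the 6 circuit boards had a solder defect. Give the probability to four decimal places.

X is binomial with n = 6 and p = 0.50.
P(X ≥ 4) = C(6,4)·0.50^4·0.50^2 + C(6,5)·0.50^5·0.50^1 + C(6,6)·0.50^6·0.50^0.
= 0.234375 + 0.093750 + 0.015625 = 0.3438.

P = 0.3438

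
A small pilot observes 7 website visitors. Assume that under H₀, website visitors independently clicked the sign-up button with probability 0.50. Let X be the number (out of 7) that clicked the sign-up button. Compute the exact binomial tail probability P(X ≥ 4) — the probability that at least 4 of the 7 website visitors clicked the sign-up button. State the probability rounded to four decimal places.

P = 0.5000

X ~ Binomial(n=7, p=0.50).
P(X ≥ 4) = C(7,4)·0.50^4·0.50^3 + C(7,5)·0.50^5·0.50^2 + C(7,6)·0.50^6·0.50^1 + C(7,7)·0.50^7·0.50^0.
= 0.273438 + 0.164062 + 0.054688 + 0.007812 = 0.5000.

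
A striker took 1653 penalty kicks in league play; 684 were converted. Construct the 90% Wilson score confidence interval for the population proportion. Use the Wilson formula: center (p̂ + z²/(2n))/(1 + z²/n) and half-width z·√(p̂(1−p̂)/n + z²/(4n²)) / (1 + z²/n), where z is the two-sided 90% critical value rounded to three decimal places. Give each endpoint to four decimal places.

Here p̂ = 684/1653 = 0.41379 and z = 1.645 (z² = 2.706025).
1 + z²/n = 1.001637.
Adjusted center: (0.41379 + z²/(2n))/1.001637 = 0.41393.
Radicand: p̂(1−p̂)/n + z²/(4n²) = 0.000146744 + 0.000000248 = 0.000146992.
Half-width = 1.645·√0.000146992/1.001637 = 0.01991.
So the interval runs from 0.3940 to 0.4338.

(0.3940, 0.4338)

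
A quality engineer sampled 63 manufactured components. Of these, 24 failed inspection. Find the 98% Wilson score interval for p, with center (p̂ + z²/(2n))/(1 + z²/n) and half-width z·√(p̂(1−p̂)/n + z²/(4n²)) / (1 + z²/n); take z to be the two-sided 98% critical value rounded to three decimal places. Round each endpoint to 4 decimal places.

Here p̂ = 24/63 = 0.38095 and z = 2.326 (z² = 5.410276).
Denominator 1 + z²/n = 1 + 5.410276/63 = 1.085877.
Adjusted center: (0.38095 + z²/(2n))/1.085877 = 0.39037.
Radicand: p̂(1−p̂)/n + z²/(4n²) = 0.003743296 + 0.000340783 = 0.004084079.
Half-width = z·√(radicand)/denom = 2.326·0.063907/1.085877 = 0.13689.
CI: 0.39037 ± 0.13689 = (0.2535, 0.5273).

(0.2535, 0.5273)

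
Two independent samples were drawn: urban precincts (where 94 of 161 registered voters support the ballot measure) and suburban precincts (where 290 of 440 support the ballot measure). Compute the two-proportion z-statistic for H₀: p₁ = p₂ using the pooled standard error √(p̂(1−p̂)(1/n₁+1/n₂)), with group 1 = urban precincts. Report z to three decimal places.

z = -1.701

Sample proportions: p̂₁ = 94/161 = 0.58385 and p̂₂ = 290/440 = 0.65909.
Pooling: p̂ = 384/601 = 0.63894.
SE = √[p̂(1−p̂)(1/n₁+1/n₂)] = √[0.63894·0.36106·(1/161+1/440)] ≈ 0.044240.
z = (p̂₁ − p̂₂)/SE = (0.58385 − 0.65909)/0.044240 = -0.07524/0.044240 = -1.701.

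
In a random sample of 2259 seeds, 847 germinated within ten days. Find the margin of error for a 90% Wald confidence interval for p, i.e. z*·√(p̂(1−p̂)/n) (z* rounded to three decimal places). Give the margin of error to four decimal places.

ME = 0.0168

The sample proportion is 847/2259 = 0.37494.
Standard error of p̂: √(0.234361/2259) = √0.000103746 = 0.010186.
The 90% critical value is z* = 1.645.
ME = 1.645·0.010186 = 0.0168.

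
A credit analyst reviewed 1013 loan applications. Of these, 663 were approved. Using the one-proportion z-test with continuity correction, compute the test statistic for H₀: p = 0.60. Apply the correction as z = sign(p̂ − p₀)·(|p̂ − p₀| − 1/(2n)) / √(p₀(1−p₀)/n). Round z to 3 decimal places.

z = 3.508

The sample proportion is 663/1013 = 0.65449. p̂ − p₀ = 0.054492.
Continuity correction 1/(2n) = 1/2026 = 0.000494.
Corrected numerator: |0.054492| − 0.000494 = 0.053998.
SE₀ = √(0.60·0.40/1013) = 0.015392.
z = +0.053998/0.015392 = 3.508.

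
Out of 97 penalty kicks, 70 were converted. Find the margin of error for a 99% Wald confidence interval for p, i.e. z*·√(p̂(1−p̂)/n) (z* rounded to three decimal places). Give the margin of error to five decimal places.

Sample proportion p̂ = 70/97 = 0.72165.
SE(p̂) = √(0.72165·0.27835/97) = 0.045506.
z* = 2.576 at the 99% level.
ME = 2.576·0.045506 = 0.11722.

ME = 0.11722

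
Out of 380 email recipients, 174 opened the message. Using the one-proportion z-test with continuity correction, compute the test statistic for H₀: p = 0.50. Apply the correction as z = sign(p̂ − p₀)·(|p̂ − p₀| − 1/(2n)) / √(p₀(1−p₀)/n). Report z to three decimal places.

With x = 174 successes in n = 380, p̂ = 0.45789. p̂ − p₀ = -0.042105.
1/(2n) = 0.001316.
Corrected numerator: |-0.042105| − 0.001316 = 0.040789.
Null standard error: √(0.50·0.50/380) = √0.000657895 = 0.025649.
z = (−)0.040789/0.025649 = -1.590.

z = -1.590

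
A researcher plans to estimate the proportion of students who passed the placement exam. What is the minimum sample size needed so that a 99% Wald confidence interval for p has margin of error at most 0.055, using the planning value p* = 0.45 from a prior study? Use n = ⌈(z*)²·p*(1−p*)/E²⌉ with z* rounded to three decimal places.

For 99% confidence, z* = 2.576.
p*(1−p*) = 0.45·0.55 = 0.2475.
Required n before rounding: 6.635776 × 0.2475 / 0.055² = 542.927.
Rounding up, n = 543.

n = 543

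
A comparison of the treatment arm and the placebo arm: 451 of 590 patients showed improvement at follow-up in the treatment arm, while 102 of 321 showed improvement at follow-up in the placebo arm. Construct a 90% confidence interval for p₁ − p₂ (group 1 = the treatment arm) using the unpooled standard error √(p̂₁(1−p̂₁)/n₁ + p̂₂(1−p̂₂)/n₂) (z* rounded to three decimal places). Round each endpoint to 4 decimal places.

p̂₁ = 0.76441, p̂₂ = 0.31776, so the observed difference is 0.44665.
Unpooled SE = √(p̂₁(1−p̂₁)/n₁ + p̂₂(1−p̂₂)/n₂) = √(0.000305236 + 0.000675350) = 0.031314.
For 90% confidence, z* = 1.645. Margin = 1.645·0.031314 = 0.05151.
So the interval runs from 0.3951 to 0.4982.

(0.3951, 0.4982)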